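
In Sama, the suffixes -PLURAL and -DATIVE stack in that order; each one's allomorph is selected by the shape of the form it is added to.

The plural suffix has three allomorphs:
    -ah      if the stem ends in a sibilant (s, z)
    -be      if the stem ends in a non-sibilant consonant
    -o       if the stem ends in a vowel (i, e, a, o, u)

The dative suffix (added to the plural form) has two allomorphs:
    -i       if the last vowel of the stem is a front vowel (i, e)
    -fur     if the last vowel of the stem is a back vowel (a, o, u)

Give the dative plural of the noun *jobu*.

*jobu*: final sound = /u/, a vowel → -o → *jobuo*.
The last vowel of the plural form *jobuo* is /o/, which is a back vowel, so the dative suffix is -fur, giving *jobuofur*.

jobuofur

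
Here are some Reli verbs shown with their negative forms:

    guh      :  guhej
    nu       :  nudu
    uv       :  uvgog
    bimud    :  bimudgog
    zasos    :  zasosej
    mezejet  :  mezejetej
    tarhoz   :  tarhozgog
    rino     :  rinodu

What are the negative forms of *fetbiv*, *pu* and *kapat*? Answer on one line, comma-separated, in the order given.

The alternation tracks the final sound of the stem — -ej when the stem ends in a voiceless consonant (*guh*, *zasos*, *mezejet*); -gog when the stem ends in a voiced consonant (*uv*, *bimud*, *tarhoz*); -du when the stem ends in a vowel (*nu*, *rino*).
*fetbiv* — final sound /v/ (a voiced consonant) → -gog → *fetbivgog*.
The final sound of *pu* is /u/, which is a vowel, so the suffix is -du, giving *pudu*.
*kapat*: final sound = /t/, a voiceless consonant → -ej → *kapatej*.

fetbivgog, pudu, kapatej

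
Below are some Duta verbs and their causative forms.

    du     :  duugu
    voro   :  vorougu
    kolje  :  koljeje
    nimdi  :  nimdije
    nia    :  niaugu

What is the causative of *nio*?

The alternation tracks the last vowel of the stem — -je when the last vowel of the stem is a front vowel (*kolje*, *nimdi*); -ugu when the last vowel of the stem is a back vowel (*du*, *voro*, *nia*).
*nio* — last vowel /o/ (a back vowel) → -ugu → *niougu*.

niougu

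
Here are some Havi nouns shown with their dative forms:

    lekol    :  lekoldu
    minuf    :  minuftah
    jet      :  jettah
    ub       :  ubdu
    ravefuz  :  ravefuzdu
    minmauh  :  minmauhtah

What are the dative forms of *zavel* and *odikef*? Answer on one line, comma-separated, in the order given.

zaveldu, odikeftah

The pattern is voicing of the final consonant: -tah when the stem ends in a voiceless consonant (*minuf*, *jet*, *minmauh*); -du when the stem ends in a voiced consonant (*lekol*, *ub*, *ravefuz*).
*zavel*: final consonant = /l/, voiced → -du → *zaveldu*.
*odikef*: final consonant = /f/, voiceless → -tah → *odikeftah*.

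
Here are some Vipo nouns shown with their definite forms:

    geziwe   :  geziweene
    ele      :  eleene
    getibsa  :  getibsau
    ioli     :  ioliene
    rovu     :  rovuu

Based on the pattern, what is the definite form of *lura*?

lurau

The pattern is front/back vowel harmony: -ene when the last vowel of the stem is a front vowel (*geziwe*, *ele*, *ioli*); -u when the last vowel of the stem is a back vowel (*getibsa*, *rovu*).
*lura* — last vowel /a/ (a back vowel) → -u → *lurau*.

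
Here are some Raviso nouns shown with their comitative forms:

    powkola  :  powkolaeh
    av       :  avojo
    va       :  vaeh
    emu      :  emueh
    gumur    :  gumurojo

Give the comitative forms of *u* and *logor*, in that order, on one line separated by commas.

ueh, logorojo

The alternation tracks the final sound of the stem — -ojo when the stem ends in a consonant (*av*, *gumur*); -eh when the stem ends in a vowel (*powkola*, *va*, *emu*).
Since the final sound of *u* is /u/ (a vowel), it takes -eh, giving *ueh*.
The final sound of *logor* is /r/, which is a consonant, so the suffix is -ojo, giving *logorojo*.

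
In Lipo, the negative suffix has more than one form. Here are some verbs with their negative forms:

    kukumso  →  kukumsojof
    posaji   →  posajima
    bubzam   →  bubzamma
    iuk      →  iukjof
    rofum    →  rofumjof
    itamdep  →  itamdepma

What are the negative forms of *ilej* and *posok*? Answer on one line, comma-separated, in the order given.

ilejma, posokjof

The alternation tracks the last vowel of the stem — -jof when the last vowel of the stem is a rounded vowel (*kukumso*, *iuk*, *rofum*); -ma when the last vowel of the stem is an unrounded vowel (*posaji*, *bubzam*, *itamdep*).
*ilej* — last vowel /e/ (an unrounded vowel) → -ma → *ilejma*.
Since the last vowel of *posok* is /o/ (a rounded vowel), it takes -jof, giving *posokjof*.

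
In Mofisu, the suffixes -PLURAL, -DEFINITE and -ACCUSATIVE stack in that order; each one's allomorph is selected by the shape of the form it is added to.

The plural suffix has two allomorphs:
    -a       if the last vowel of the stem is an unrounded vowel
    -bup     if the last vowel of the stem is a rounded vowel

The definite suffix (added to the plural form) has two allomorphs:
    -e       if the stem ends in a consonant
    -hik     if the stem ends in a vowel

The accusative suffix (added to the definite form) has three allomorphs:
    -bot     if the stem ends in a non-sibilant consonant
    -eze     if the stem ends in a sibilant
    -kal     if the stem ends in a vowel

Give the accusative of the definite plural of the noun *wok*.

The last vowel of *wok* is /o/, which is a rounded vowel, so the plural suffix is -bup, giving *wokbup*.
The plural form *wokbup* — final sound /p/ (a consonant) → -e → *wokbupe*.
The final sound of the definite form *wokbupe* is /e/, which is a vowel, so the accusative suffix is -kal, giving *wokbupekal*.

wokbupekal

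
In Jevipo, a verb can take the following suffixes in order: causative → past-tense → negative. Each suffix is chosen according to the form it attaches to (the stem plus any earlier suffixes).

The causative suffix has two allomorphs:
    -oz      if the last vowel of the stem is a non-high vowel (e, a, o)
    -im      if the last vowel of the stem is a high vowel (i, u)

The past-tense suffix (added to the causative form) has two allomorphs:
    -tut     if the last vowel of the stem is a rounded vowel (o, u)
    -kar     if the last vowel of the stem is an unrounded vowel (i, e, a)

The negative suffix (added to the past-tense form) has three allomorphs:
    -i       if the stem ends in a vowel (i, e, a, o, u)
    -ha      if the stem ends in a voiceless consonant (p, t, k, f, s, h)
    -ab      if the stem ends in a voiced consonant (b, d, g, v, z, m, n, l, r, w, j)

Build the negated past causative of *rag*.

The last vowel of *rag* is /a/, which is a non-high vowel, so the causative suffix is -oz, giving *ragoz*.
Since the last vowel of the causative form *ragoz* is /o/ (a rounded vowel), it takes -tut, giving *ragoztut*.
The past-tense form *ragoztut* — final sound /t/ (a voiceless consonant) → -ha → *ragoztutha*.

ragoztutha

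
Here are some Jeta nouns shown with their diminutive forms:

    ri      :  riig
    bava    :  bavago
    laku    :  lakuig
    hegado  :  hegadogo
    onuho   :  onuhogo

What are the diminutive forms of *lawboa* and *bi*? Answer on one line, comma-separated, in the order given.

The alternation tracks the last vowel of the stem — -ig when the last vowel of the stem is a high vowel (*ri*, *laku*); -go when the last vowel of the stem is a non-high vowel (*bava*, *hegado*, *onuho*).
Since the last vowel of *lawboa* is /a/ (a non-high vowel), it takes -go, giving *lawboago*.
The last vowel of *bi* is /i/, which is a high vowel, so the suffix is -ig, giving *biig*.

lawboago, biig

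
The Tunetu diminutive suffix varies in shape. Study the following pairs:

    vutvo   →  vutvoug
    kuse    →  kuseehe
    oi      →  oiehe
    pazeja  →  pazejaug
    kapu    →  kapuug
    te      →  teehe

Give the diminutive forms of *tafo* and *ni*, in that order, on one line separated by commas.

tafoug, niehe

The alternation tracks the last vowel of the stem — -ehe when the last vowel of the stem is a front vowel (*kuse*, *oi*, *te*); -ug when the last vowel of the stem is a back vowel (*vutvo*, *pazeja*, *kapu*).
Since the last vowel of *tafo* is /o/ (a back vowel), it takes -ug, giving *tafoug*.
*ni* — last vowel /i/ (a front vowel) → -ehe → *niehe*.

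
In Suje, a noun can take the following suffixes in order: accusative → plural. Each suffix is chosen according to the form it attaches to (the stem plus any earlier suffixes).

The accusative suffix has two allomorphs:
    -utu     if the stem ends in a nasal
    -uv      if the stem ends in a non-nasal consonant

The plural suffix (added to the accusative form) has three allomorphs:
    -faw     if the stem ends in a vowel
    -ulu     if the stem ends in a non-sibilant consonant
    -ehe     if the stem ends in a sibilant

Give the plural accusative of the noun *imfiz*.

Since the final consonant of *imfiz* is /z/ (non-nasal), it takes -uv, giving *imfizuv*.
The accusative form *imfizuv* — final sound /v/ (a non-sibilant consonant) → -ulu → *imfizuvulu*.

imfizuvulu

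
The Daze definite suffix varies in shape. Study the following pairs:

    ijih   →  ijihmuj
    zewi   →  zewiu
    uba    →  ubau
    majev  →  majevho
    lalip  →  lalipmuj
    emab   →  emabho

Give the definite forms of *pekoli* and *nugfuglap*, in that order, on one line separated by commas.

pekoliu, nugfuglapmuj

The suffix is conditioned by the final sound: -muj when the stem ends in a voiceless consonant (*ijih*, *lalip*); -ho when the stem ends in a voiced consonant (*majev*, *emab*); -u when the stem ends in a vowel (*zewi*, *uba*).
The final sound of *pekoli* is /i/, which is a vowel, so the suffix is -u, giving *pekoliu*.
*nugfuglap*: final sound = /p/, a voiceless consonant → -muj → *nugfuglapmuj*.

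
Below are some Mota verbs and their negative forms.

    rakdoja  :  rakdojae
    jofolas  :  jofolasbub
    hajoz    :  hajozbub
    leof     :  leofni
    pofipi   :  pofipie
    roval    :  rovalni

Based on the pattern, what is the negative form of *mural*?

The alternation tracks the final sound of the stem — -bub when the stem ends in a sibilant (*jofolas*, *hajoz*); -ni when the stem ends in a non-sibilant consonant (*leof*, *roval*); -e when the stem ends in a vowel (*rakdoja*, *pofipi*).
Since the final sound of *mural* is /l/ (a non-sibilant consonant), it takes -ni, giving *muralni*.

muralni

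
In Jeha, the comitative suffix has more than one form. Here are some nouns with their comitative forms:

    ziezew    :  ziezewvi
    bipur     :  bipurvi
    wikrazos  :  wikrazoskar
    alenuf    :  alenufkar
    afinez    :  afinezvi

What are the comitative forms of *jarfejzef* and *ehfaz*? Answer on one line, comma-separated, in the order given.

jarfejzefkar, ehfazvi

The suffix is conditioned by the final consonant: -kar when the stem ends in a voiceless consonant (*wikrazos*, *alenuf*); -vi when the stem ends in a voiced consonant (*ziezew*, *bipur*, *afinez*).
*jarfejzef* — final consonant /f/ (voiceless) → -kar → *jarfejzefkar*.
*ehfaz* — final consonant /z/ (voiced) → -vi → *ehfazvi*.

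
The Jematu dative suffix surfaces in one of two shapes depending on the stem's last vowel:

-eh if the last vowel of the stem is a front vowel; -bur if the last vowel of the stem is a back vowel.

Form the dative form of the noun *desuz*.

desuzbur

The last vowel of *desuz* is /u/, which is a back vowel, so the suffix is -bur, giving *desuzbur*.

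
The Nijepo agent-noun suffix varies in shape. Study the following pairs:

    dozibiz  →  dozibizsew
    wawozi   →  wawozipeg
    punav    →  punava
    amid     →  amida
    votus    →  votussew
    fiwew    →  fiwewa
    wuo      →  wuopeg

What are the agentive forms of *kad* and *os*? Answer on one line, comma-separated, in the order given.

kada, ossew

Looking at the final sound of each stem: -sew when the stem ends in a sibilant (*dozibiz*, *votus*); -a when the stem ends in a non-sibilant consonant (*punav*, *amid*, *fiwew*); -peg when the stem ends in a vowel (*wawozi*, *wuo*).
The final sound of *kad* is /d/, which is a non-sibilant consonant, so the suffix is -a, giving *kada*.
*os*: final sound = /s/, a sibilant → -sew → *ossew*.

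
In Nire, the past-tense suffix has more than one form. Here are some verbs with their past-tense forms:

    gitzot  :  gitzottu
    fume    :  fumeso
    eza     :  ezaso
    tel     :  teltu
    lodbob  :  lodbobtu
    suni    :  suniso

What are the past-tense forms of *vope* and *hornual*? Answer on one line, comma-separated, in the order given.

vopeso, hornualtu

The pattern is consonant vs. vowel: -tu when the stem ends in a consonant (*gitzot*, *tel*, *lodbob*); -so when the stem ends in a vowel (*fume*, *eza*, *suni*).
The final sound of *vope* is /e/, which is a vowel, so the suffix is -so, giving *vopeso*.
Since the final sound of *hornual* is /l/ (a consonant), it takes -tu, giving *hornualtu*.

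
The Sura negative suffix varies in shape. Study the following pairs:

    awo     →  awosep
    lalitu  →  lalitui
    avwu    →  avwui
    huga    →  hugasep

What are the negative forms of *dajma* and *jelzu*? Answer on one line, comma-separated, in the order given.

dajmasep, jelzui

Looking at the last vowel of each stem: -i when the last vowel of the stem is a high vowel (*lalitu*, *avwu*); -sep when the last vowel of the stem is a non-high vowel (*awo*, *huga*).
*dajma* — last vowel /a/ (a non-high vowel) → -sep → *dajmasep*.
*jelzu* — last vowel /u/ (a high vowel) → -i → *jelzui*.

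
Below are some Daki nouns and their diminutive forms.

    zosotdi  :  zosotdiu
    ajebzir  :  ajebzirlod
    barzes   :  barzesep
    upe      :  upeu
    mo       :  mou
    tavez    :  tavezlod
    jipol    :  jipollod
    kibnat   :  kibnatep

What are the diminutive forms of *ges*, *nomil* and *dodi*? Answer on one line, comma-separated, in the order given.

gesep, nomillod, dodiu

The suffix is conditioned by the final sound: -ep when the stem ends in a voiceless consonant (*barzes*, *kibnat*); -lod when the stem ends in a voiced consonant (*ajebzir*, *tavez*, *jipol*); -u when the stem ends in a vowel (*zosotdi*, *upe*, *mo*).
The final sound of *ges* is /s/, which is a voiceless consonant, so the suffix is -ep, giving *gesep*.
*nomil*: final sound = /l/, a voiced consonant → -lod → *nomillod*.
The final sound of *dodi* is /i/, which is a vowel, so the suffix is -u, giving *dodiu*.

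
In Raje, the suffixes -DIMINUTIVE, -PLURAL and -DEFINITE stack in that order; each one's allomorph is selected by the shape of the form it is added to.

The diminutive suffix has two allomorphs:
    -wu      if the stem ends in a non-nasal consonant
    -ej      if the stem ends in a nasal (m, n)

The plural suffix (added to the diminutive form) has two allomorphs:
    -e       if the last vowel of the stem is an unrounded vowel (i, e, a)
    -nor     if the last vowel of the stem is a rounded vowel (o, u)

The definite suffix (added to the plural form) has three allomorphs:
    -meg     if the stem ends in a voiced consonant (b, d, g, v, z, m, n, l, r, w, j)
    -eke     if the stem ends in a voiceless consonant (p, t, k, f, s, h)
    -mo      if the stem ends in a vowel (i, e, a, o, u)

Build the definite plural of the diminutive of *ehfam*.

*ehfam*: final consonant = /m/, a nasal → -ej → *ehfamej*.
The last vowel of the diminutive form *ehfamej* is /e/, which is an unrounded vowel, so the plural suffix is -e, giving *ehfameje*.
The plural form *ehfameje* — final sound /e/ (a vowel) → -mo → *ehfamejemo*.

ehfamejemo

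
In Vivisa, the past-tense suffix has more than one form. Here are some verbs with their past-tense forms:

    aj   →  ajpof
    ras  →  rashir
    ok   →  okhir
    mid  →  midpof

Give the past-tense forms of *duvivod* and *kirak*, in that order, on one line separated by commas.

The suffix is conditioned by the final consonant: -hir when the stem ends in a voiceless consonant (*ras*, *ok*); -pof when the stem ends in a voiced consonant (*aj*, *mid*).
*duvivod*: final consonant = /d/, voiced → -pof → *duvivodpof*.
Since the final consonant of *kirak* is /k/ (voiceless), it takes -hir, giving *kirakhir*.

duvivodpof, kirakhir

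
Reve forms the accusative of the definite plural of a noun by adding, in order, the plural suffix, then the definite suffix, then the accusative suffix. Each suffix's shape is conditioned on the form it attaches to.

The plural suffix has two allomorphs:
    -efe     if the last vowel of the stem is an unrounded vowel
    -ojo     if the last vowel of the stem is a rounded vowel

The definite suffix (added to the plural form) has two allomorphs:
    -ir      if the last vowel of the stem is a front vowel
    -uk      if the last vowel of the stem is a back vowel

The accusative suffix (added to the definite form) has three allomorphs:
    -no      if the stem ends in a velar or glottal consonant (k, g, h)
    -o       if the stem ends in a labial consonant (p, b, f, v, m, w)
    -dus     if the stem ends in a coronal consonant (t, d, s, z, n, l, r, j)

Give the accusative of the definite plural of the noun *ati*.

The last vowel of *ati* is /i/, which is an unrounded vowel, so the plural suffix is -efe, giving *atiefe*.
The plural form *atiefe*: last vowel = /e/, a front vowel → -ir → *atiefeir*.
The final consonant of the definite form *atiefeir* is /r/, which is coronal, so the accusative suffix is -dus, giving *atiefeirdus*.

atiefeirdus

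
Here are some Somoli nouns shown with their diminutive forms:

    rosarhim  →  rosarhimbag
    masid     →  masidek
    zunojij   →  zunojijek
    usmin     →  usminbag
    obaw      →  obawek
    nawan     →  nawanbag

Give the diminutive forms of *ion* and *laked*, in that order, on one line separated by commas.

ionbag, lakedek

The suffix is conditioned by the final consonant: -bag when the stem ends in a nasal (*rosarhim*, *usmin*, *nawan*); -ek when the stem ends in a non-nasal consonant (*masid*, *zunojij*, *obaw*).
*ion* — final consonant /n/ (a nasal) → -bag → *ionbag*.
*laked*: final consonant = /d/, non-nasal → -ek → *lakedek*.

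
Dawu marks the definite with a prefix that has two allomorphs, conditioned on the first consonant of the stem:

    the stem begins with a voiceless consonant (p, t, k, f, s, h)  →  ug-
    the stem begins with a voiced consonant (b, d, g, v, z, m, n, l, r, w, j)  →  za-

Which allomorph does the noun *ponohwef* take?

*ponohwef* — first consonant /p/ (voiceless) → ug-.

ug-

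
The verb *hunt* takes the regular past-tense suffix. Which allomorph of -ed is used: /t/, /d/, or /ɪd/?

The stem *hunt* ends in /t/ or /d/.
The -ed suffix is realized as /ɪd/ after /t, d/; as /t/ after other voiceless consonants; and as /d/ after other voiced sounds.
So -ed on *hunt* is pronounced /ɪd/.

/ɪd/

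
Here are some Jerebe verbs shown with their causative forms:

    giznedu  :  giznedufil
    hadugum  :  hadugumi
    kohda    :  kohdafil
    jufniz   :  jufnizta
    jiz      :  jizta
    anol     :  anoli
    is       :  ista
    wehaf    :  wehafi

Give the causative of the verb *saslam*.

Looking at the final sound of each stem: -ta when the stem ends in a sibilant (*jufniz*, *jiz*, *is*); -i when the stem ends in a non-sibilant consonant (*hadugum*, *anol*, *wehaf*); -fil when the stem ends in a vowel (*giznedu*, *kohda*).
The final sound of *saslam* is /m/, which is a non-sibilant consonant, so the suffix is -i, giving *saslami*.

saslami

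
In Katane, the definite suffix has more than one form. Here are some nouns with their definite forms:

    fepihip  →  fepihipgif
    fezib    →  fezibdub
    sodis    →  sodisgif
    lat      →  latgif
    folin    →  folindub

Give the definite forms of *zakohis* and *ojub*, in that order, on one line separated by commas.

The alternation tracks the final consonant of the stem — -gif when the stem ends in a voiceless consonant (*fepihip*, *sodis*, *lat*); -dub when the stem ends in a voiced consonant (*fezib*, *folin*).
*zakohis* — final consonant /s/ (voiceless) → -gif → *zakohisgif*.
Since the final consonant of *ojub* is /b/ (voiced), it takes -dub, giving *ojubdub*.

zakohisgif, ojubdub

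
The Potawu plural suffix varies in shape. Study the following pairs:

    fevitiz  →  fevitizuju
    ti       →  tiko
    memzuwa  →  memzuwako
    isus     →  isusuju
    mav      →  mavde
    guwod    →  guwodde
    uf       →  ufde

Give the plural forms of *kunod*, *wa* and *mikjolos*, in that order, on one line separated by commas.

kunodde, wako, mikjolosuju

Looking at the final sound of each stem: -uju when the stem ends in a sibilant (*fevitiz*, *isus*); -de when the stem ends in a non-sibilant consonant (*mav*, *guwod*, *uf*); -ko when the stem ends in a vowel (*ti*, *memzuwa*).
*kunod*: final sound = /d/, a non-sibilant consonant → -de → *kunodde*.
The final sound of *wa* is /a/, which is a vowel, so the suffix is -ko, giving *wako*.
Since the final sound of *mikjolos* is /s/ (a sibilant), it takes -uju, giving *mikjolosuju*.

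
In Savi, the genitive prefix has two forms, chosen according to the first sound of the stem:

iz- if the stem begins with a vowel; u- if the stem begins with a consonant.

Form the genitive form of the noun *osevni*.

izosevni

*osevni* — first sound /o/ (a vowel) → iz- → *izosevni*.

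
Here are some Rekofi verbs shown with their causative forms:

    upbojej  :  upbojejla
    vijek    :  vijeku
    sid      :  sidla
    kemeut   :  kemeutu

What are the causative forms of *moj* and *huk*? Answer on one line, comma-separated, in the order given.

The pattern is voicing of the final consonant: -u when the stem ends in a voiceless consonant (*vijek*, *kemeut*); -la when the stem ends in a voiced consonant (*upbojej*, *sid*).
The final consonant of *moj* is /j/, which is voiced, so the suffix is -la, giving *mojla*.
Since the final consonant of *huk* is /k/ (voiceless), it takes -u, giving *huku*.

mojla, huku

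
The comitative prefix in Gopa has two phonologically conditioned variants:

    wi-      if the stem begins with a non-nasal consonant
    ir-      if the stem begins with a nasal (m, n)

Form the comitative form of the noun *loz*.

wiloz

*loz*: first consonant = /l/, non-nasal → wi- → *wiloz*.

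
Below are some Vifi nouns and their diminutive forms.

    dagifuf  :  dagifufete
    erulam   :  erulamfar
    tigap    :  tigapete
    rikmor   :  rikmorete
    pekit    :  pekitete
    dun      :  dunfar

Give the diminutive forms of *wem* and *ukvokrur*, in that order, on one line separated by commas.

wemfar, ukvokrurete

The suffix is conditioned by the final consonant: -far when the stem ends in a nasal (*erulam*, *dun*); -ete when the stem ends in a non-nasal consonant (*dagifuf*, *tigap*, *rikmor*, *pekit*).
*wem*: final consonant = /m/, a nasal → -far → *wemfar*.
*ukvokrur* — final consonant /r/ (non-nasal) → -ete → *ukvokrurete*.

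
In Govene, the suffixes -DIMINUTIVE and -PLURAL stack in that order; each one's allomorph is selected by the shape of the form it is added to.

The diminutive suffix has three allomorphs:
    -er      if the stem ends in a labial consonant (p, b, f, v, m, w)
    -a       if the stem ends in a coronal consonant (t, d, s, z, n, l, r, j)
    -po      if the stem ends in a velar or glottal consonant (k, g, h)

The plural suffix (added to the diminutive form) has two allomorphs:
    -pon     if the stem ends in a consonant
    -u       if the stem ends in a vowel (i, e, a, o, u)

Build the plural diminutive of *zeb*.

The final consonant of *zeb* is /b/, which is labial, so the diminutive suffix is -er, giving *zeber*.
The diminutive form *zeber*: final sound = /r/, a consonant → -pon → *zeberpon*.

zeberpon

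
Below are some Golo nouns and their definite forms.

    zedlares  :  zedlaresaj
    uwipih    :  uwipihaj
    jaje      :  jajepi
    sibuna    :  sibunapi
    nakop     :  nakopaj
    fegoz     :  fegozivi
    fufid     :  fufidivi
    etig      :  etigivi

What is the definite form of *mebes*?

mebesaj

The suffix is conditioned by the final sound: -aj when the stem ends in a voiceless consonant (*zedlares*, *uwipih*, *nakop*); -ivi when the stem ends in a voiced consonant (*fegoz*, *fufid*, *etig*); -pi when the stem ends in a vowel (*jaje*, *sibuna*).
*mebes*: final sound = /s/, a voiceless consonant → -aj → *mebesaj*.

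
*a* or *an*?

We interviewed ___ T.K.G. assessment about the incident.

The indefinite article is chosen by the initial *sound* of the following word, not its spelling.
The initialism *T.K.G.* is read letter by letter; the first letter, T, is pronounced /tiː/, which begins with a consonant sound.
So the article is *a*: We interviewed a T.K.G. assessment about the incident.

a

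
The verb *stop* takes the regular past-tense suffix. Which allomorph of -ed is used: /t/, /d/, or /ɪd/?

/t/

The stem *stop* ends in a voiceless consonant other than /t/.
The -ed suffix is realized as /ɪd/ after /t, d/; as /t/ after other voiceless consonants; and as /d/ after other voiced sounds.
So -ed on *stop* is pronounced /t/.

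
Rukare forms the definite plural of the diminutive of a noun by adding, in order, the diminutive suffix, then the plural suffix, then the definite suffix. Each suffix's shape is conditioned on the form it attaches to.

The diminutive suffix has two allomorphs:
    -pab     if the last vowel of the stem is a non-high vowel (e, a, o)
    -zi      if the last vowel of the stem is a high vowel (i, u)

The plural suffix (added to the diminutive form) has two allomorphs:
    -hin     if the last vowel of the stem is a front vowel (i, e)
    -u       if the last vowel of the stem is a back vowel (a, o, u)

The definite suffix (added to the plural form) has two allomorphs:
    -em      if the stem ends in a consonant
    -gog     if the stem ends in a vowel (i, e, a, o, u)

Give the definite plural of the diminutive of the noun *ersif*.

ersifzihinem

The last vowel of *ersif* is /i/, which is a high vowel, so the diminutive suffix is -zi, giving *ersifzi*.
The last vowel of the diminutive form *ersifzi* is /i/, which is a front vowel, so the plural suffix is -hin, giving *ersifzihin*.
The plural form *ersifzihin*: final sound = /n/, a consonant → -em → *ersifzihinem*.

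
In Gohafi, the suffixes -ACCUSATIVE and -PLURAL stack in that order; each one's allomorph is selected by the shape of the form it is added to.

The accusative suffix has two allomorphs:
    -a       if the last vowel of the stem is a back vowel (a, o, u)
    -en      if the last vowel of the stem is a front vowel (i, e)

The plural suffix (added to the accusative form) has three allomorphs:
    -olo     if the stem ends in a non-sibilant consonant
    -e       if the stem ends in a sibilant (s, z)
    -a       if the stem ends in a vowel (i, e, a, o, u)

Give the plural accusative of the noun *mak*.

makaa

*mak*: last vowel = /a/, a back vowel → -a → *maka*.
Since the final sound of the accusative form *maka* is /a/ (a vowel), it takes -a, giving *makaa*.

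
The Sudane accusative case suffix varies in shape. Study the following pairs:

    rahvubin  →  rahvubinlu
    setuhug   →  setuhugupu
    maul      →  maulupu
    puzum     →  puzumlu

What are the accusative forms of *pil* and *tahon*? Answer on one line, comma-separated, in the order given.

The alternation tracks the final consonant of the stem — -lu when the stem ends in a nasal (*rahvubin*, *puzum*); -upu when the stem ends in a non-nasal consonant (*setuhug*, *maul*).
*pil*: final consonant = /l/, non-nasal → -upu → *pilupu*.
Since the final consonant of *tahon* is /n/ (a nasal), it takes -lu, giving *tahonlu*.

pilupu, tahonlu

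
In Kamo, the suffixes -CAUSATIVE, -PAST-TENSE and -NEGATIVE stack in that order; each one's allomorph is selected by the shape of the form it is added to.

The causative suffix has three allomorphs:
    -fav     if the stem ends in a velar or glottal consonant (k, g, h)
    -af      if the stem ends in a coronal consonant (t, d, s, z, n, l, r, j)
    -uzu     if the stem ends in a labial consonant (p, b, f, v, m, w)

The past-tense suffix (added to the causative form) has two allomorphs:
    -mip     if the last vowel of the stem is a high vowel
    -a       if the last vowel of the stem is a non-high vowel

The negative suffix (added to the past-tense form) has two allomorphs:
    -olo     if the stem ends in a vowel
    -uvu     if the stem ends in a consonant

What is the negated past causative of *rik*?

rikfavaolo

*rik*: final consonant = /k/, velar/glottal → -fav → *rikfav*.
The last vowel of the causative form *rikfav* is /a/, which is a non-high vowel, so the past-tense suffix is -a, giving *rikfava*.
Since the final sound of the past-tense form *rikfava* is /a/ (a vowel), it takes -olo, giving *rikfavaolo*.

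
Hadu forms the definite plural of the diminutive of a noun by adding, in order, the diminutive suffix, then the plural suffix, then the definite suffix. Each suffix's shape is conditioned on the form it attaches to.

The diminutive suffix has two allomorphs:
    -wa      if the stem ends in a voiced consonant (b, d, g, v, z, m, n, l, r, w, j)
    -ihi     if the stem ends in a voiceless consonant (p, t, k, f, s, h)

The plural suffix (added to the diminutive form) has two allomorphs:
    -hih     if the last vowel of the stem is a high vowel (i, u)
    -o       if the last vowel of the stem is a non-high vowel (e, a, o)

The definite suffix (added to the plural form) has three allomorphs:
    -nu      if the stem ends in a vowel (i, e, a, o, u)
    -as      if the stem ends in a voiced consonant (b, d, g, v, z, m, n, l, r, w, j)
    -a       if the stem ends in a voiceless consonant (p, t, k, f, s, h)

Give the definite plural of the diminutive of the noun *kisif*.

The final consonant of *kisif* is /f/, which is voiceless, so the diminutive suffix is -ihi, giving *kisifihi*.
The diminutive form *kisifihi*: last vowel = /i/, a high vowel → -hih → *kisifihihih*.
The plural form *kisifihihih* — final sound /h/ (a voiceless consonant) → -a → *kisifihihiha*.

kisifihihiha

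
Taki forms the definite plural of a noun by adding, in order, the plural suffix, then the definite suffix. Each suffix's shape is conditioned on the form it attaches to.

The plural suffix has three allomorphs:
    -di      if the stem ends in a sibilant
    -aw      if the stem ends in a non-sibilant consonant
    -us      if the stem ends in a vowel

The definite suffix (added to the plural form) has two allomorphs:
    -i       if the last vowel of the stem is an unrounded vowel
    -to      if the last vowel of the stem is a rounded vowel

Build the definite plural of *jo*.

jousto

*jo*: final sound = /o/, a vowel → -us → *jous*.
The plural form *jous* — last vowel /u/ (a rounded vowel) → -to → *jousto*.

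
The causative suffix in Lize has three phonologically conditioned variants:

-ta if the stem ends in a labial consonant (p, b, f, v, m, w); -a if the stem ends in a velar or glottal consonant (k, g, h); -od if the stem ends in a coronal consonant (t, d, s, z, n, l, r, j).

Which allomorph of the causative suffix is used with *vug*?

The final consonant of *vug* is /g/, which is velar/glottal, so the suffix is -a.

-a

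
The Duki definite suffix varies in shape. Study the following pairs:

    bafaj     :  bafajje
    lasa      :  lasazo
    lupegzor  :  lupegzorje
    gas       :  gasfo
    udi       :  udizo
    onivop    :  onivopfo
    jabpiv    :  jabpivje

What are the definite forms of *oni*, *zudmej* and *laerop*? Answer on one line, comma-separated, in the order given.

onizo, zudmejje, laeropfo

Looking at the final sound of each stem: -fo when the stem ends in a voiceless consonant (*gas*, *onivop*); -je when the stem ends in a voiced consonant (*bafaj*, *lupegzor*, *jabpiv*); -zo when the stem ends in a vowel (*lasa*, *udi*).
The final sound of *oni* is /i/, which is a vowel, so the suffix is -zo, giving *onizo*.
Since the final sound of *zudmej* is /j/ (a voiced consonant), it takes -je, giving *zudmejje*.
Since the final sound of *laerop* is /p/ (a voiceless consonant), it takes -fo, giving *laeropfo*.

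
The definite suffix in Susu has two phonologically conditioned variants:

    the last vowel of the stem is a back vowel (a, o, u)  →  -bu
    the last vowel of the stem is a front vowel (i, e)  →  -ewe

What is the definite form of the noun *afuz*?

afuzbu

Since the last vowel of *afuz* is /u/ (a back vowel), it takes -bu, giving *afuzbu*.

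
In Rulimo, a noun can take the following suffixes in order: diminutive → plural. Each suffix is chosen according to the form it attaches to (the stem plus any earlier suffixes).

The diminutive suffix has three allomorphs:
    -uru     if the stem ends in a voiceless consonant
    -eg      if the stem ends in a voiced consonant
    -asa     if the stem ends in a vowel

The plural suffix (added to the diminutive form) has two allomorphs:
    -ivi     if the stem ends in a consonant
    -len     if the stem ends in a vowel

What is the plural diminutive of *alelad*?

aleladegivi

*alelad* — final sound /d/ (a voiced consonant) → -eg → *aleladeg*.
The diminutive form *aleladeg* — final sound /g/ (a consonant) → -ivi → *aleladegivi*.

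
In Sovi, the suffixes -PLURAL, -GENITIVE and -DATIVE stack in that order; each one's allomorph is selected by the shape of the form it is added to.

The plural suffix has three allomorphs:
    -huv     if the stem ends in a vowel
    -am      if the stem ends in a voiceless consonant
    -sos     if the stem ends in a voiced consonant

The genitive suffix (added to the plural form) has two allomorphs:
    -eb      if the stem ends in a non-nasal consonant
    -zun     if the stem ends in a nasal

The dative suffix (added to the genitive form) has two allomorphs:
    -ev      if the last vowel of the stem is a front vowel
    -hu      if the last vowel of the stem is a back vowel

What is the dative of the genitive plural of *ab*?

*ab* — final sound /b/ (a voiced consonant) → -sos → *absos*.
The plural form *absos*: final consonant = /s/, non-nasal → -eb → *absoseb*.
The genitive form *absoseb*: last vowel = /e/, a front vowel → -ev → *absosebev*.

absosebev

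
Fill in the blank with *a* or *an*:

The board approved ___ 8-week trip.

The indefinite article is chosen by the initial *sound* of the following word, not its spelling.
The number *8* is spoken "eight", beginning with /eɪt/ — a vowel sound.
So the article is *an*: The board approved an 8-week trip.

an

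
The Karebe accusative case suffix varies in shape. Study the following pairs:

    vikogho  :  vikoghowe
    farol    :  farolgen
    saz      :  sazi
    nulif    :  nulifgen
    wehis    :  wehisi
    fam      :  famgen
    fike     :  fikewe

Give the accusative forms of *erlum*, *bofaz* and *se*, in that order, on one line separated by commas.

erlumgen, bofazi, sewe

Looking at the final sound of each stem: -i when the stem ends in a sibilant (*saz*, *wehis*); -gen when the stem ends in a non-sibilant consonant (*farol*, *nulif*, *fam*); -we when the stem ends in a vowel (*vikogho*, *fike*).
Since the final sound of *erlum* is /m/ (a non-sibilant consonant), it takes -gen, giving *erlumgen*.
Since the final sound of *bofaz* is /z/ (a sibilant), it takes -i, giving *bofazi*.
*se* — final sound /e/ (a vowel) → -we → *sewe*.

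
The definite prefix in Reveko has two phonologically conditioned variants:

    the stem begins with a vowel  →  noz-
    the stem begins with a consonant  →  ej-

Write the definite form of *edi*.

nozedi

*edi*: first sound = /e/, a vowel → noz- → *nozedi*.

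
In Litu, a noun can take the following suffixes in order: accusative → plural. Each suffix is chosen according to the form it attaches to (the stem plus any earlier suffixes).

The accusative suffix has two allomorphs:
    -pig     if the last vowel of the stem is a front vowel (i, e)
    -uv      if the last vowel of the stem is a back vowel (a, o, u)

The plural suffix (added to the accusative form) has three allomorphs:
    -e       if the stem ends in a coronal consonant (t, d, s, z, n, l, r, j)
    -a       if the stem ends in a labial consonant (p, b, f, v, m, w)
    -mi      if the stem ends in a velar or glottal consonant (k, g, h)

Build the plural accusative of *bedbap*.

bedbapuva

*bedbap*: last vowel = /a/, a back vowel → -uv → *bedbapuv*.
The accusative form *bedbapuv* — final consonant /v/ (labial) → -a → *bedbapuva*.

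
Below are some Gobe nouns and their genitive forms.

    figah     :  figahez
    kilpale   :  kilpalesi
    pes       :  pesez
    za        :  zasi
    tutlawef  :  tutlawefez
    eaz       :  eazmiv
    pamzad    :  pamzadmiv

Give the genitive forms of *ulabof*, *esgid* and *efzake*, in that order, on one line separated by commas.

The alternation tracks the final sound of the stem — -ez when the stem ends in a voiceless consonant (*figah*, *pes*, *tutlawef*); -miv when the stem ends in a voiced consonant (*eaz*, *pamzad*); -si when the stem ends in a vowel (*kilpale*, *za*).
*ulabof*: final sound = /f/, a voiceless consonant → -ez → *ulabofez*.
Since the final sound of *esgid* is /d/ (a voiced consonant), it takes -miv, giving *esgidmiv*.
*efzake*: final sound = /e/, a vowel → -si → *efzakesi*.

ulabofez, esgidmiv, efzakesi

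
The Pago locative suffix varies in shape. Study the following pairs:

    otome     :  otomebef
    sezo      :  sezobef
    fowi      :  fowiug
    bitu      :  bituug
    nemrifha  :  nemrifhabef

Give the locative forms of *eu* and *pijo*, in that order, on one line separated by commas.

euug, pijobef

The pattern is height harmony: -ug when the last vowel of the stem is a high vowel (*fowi*, *bitu*); -bef when the last vowel of the stem is a non-high vowel (*otome*, *sezo*, *nemrifha*).
*eu* — last vowel /u/ (a high vowel) → -ug → *euug*.
Since the last vowel of *pijo* is /o/ (a non-high vowel), it takes -bef, giving *pijobef*.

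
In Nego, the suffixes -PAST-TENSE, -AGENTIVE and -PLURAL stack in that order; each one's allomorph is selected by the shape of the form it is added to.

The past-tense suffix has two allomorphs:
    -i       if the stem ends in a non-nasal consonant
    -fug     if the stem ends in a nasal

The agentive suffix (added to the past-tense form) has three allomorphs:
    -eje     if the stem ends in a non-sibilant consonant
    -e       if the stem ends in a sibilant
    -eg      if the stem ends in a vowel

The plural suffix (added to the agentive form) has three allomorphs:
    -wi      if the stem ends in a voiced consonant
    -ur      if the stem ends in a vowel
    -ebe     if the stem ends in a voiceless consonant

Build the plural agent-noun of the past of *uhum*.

*uhum*: final consonant = /m/, a nasal → -fug → *uhumfug*.
Since the final sound of the past-tense form *uhumfug* is /g/ (a non-sibilant consonant), it takes -eje, giving *uhumfugeje*.
The agentive form *uhumfugeje* — final sound /e/ (a vowel) → -ur → *uhumfugejeur*.

uhumfugejeur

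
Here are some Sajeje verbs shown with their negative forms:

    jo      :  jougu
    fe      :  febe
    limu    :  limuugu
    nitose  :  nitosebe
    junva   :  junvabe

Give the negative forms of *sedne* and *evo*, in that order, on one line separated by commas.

The pattern is rounding harmony: -ugu when the last vowel of the stem is a rounded vowel (*jo*, *limu*); -be when the last vowel of the stem is an unrounded vowel (*fe*, *nitose*, *junva*).
The last vowel of *sedne* is /e/, which is an unrounded vowel, so the suffix is -be, giving *sednebe*.
*evo* — last vowel /o/ (a rounded vowel) → -ugu → *evougu*.

sednebe, evougu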